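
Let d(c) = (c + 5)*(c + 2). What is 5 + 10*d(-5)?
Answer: 5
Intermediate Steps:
d(c) = (2 + c)*(5 + c) (d(c) = (5 + c)*(2 + c) = (2 + c)*(5 + c))
5 + 10*d(-5) = 5 + 10*(10 + (-5)² + 7*(-5)) = 5 + 10*(10 + 25 - 35) = 5 + 10*0 = 5 + 0 = 5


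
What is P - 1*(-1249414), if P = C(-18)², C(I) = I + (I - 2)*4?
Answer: 1259018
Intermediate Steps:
C(I) = -8 + 5*I (C(I) = I + (-2 + I)*4 = I + (-8 + 4*I) = -8 + 5*I)
P = 9604 (P = (-8 + 5*(-18))² = (-8 - 90)² = (-98)² = 9604)
P - 1*(-1249414) = 9604 - 1*(-1249414) = 9604 + 1249414 = 1259018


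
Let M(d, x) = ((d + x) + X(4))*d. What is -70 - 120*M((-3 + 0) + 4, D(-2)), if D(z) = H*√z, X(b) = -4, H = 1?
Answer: 290 - 120*I*√2 ≈ 290.0 - 169.71*I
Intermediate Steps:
D(z) = √z (D(z) = 1*√z = √z)
M(d, x) = d*(-4 + d + x) (M(d, x) = ((d + x) - 4)*d = (-4 + d + x)*d = d*(-4 + d + x))
-70 - 120*M((-3 + 0) + 4, D(-2)) = -70 - 120*((-3 + 0) + 4)*(-4 + ((-3 + 0) + 4) + √(-2)) = -70 - 120*(-3 + 4)*(-4 + (-3 + 4) + I*√2) = -70 - 120*(-4 + 1 + I*√2) = -70 - 120*(-3 + I*√2) = -70 + (360 - 120*I*√2) = 290 - 120*I*√2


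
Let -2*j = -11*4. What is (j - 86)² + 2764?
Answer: 6860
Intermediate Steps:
j = 22 (j = -(-11)*4/2 = -½*(-44) = 22)
(j - 86)² + 2764 = (22 - 86)² + 2764 = (-64)² + 2764 = 4096 + 2764 = 6860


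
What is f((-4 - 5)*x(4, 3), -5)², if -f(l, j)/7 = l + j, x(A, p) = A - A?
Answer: 1225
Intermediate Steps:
x(A, p) = 0
f(l, j) = -7*j - 7*l (f(l, j) = -7*(l + j) = -7*(j + l) = -7*j - 7*l)
f((-4 - 5)*x(4, 3), -5)² = (-7*(-5) - 7*(-4 - 5)*0)² = (35 - (-63)*0)² = (35 - 7*0)² = (35 + 0)² = 35² = 1225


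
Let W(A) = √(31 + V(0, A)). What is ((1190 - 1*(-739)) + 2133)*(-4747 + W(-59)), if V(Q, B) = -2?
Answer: -19282314 + 4062*√29 ≈ -1.9260e+7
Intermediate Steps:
W(A) = √29 (W(A) = √(31 - 2) = √29)
((1190 - 1*(-739)) + 2133)*(-4747 + W(-59)) = ((1190 - 1*(-739)) + 2133)*(-4747 + √29) = ((1190 + 739) + 2133)*(-4747 + √29) = (1929 + 2133)*(-4747 + √29) = 4062*(-4747 + √29) = -19282314 + 4062*√29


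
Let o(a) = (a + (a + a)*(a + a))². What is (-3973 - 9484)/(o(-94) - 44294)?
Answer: -13457/1242518206 ≈ -1.0830e-5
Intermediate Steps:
o(a) = (a + 4*a²)² (o(a) = (a + (2*a)*(2*a))² = (a + 4*a²)²)
(-3973 - 9484)/(o(-94) - 44294) = (-3973 - 9484)/((-94)²*(1 + 4*(-94))² - 44294) = -13457/(8836*(1 - 376)² - 44294) = -13457/(8836*(-375)² - 44294) = -13457/(8836*140625 - 44294) = -13457/(1242562500 - 44294) = -13457/1242518206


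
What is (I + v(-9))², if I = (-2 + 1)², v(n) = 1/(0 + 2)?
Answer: 9/4 ≈ 2.2500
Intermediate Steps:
v(n) = ½ (v(n) = 1/2 = ½)
I = 1 (I = (-1)² = 1)
(I + v(-9))² = (1 + ½)² = (3/2)² = 9/4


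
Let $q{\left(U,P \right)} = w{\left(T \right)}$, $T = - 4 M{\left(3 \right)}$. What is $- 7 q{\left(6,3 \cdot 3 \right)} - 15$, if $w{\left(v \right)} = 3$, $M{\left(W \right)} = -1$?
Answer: $-36$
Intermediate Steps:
$T = 4$ ($T = \left(-4\right) \left(-1\right) = 4$)
$q{\left(U,P \right)} = 3$
$- 7 q{\left(6,3 \cdot 3 \right)} - 15 = \left(-7\right) 3 - 15 = -21 - 15 = -36$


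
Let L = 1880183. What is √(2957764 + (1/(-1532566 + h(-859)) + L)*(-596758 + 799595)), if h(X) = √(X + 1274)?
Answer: √(584480269262722373 - 381373636935*√415)/√(1532566 - √415) ≈ 6.1756e+5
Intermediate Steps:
h(X) = √(1274 + X)
√(2957764 + (1/(-1532566 + h(-859)) + L)*(-596758 + 799595)) = √(2957764 + (1/(-1532566 + √(1274 - 859)) + 1880183)*(-596758 + 799595)) = √(2957764 + (1/(-1532566 + √415) + 1880183)*202837) = √(2957764 + (1880183 + 1/(-1532566 + √415))*202837) = √(2957764 + (381370679171 + 202837/(-1532566 + √415))) = √(381373636935 + 202837/(-1532566 + √415))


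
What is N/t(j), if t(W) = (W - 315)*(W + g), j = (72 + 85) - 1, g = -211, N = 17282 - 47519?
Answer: -10079/2915 ≈ -3.4576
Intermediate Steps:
N = -30237
j = 156 (j = 157 - 1 = 156)
t(W) = (-315 + W)*(-211 + W) (t(W) = (W - 315)*(W - 211) = (-315 + W)*(-211 + W))
N/t(j) = -30237/(66465 + 156² - 526*156) = -30237/(66465 + 24336 - 82056) = -30237/8745 = -30237*1/8745 = -10079/2915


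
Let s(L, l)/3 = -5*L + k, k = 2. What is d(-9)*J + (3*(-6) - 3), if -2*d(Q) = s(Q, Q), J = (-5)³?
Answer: 17583/2 ≈ 8791.5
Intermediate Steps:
s(L, l) = 6 - 15*L (s(L, l) = 3*(-5*L + 2) = 3*(2 - 5*L) = 6 - 15*L)
J = -125
d(Q) = -3 + 15*Q/2 (d(Q) = -(6 - 15*Q)/2 = -3 + 15*Q/2)
d(-9)*J + (3*(-6) - 3) = (-3 + (15/2)*(-9))*(-125) + (3*(-6) - 3) = (-3 - 135/2)*(-125) + (-18 - 3) = -141/2*(-125) - 21 = 17625/2 - 21 = 17583/2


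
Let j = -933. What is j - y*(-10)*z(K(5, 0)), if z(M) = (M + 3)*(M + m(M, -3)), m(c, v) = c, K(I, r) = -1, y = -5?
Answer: -733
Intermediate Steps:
z(M) = 2*M*(3 + M) (z(M) = (M + 3)*(M + M) = (3 + M)*(2*M) = 2*M*(3 + M))
j - y*(-10)*z(K(5, 0)) = -933 - (-5*(-10))*2*(-1)*(3 - 1) = -933 - 50*2*(-1)*2 = -933 - 50*(-4) = -933 - 1*(-200) = -933 + 200 = -733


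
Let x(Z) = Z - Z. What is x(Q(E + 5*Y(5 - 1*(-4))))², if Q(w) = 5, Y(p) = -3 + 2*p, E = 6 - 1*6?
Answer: 0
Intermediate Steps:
E = 0 (E = 6 - 6 = 0)
x(Z) = 0
x(Q(E + 5*Y(5 - 1*(-4))))² = 0² = 0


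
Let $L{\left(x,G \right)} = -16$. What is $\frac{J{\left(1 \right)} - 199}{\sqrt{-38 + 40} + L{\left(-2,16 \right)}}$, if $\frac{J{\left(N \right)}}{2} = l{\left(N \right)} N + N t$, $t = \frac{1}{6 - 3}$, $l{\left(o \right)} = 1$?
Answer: $\frac{4712}{381} + \frac{589 \sqrt{2}}{762} \approx 13.461$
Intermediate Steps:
$t = \frac{1}{3} \approx 0.33333$
$J{\left(N \right)} = \frac{8 N}{3}$ ($J{\left(N \right)} = 2 \left(1 N + N \frac{1}{3}\right) = 2 \left(N + \frac{N}{3}\right) = 2 \frac{4 N}{3} = \frac{8 N}{3}$)
$\frac{J{\left(1 \right)} - 199}{\sqrt{-38 + 40} + L{\left(-2,16 \right)}} = \frac{\frac{8}{3} \cdot 1 - 199}{\sqrt{-38 + 40} - 16} = \frac{\frac{8}{3} - 199}{\sqrt{2} - 16} = - \frac{589}{3 \left(-16 + \sqrt{2}\right)}$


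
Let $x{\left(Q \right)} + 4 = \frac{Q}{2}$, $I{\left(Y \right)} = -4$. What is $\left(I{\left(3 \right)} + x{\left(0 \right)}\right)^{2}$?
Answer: $64$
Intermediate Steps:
$x{\left(Q \right)} = -4 + \frac{Q}{2}$
$\left(I{\left(3 \right)} + x{\left(0 \right)}\right)^{2} = \left(-4 + \left(-4 + \frac{1}{2} \cdot 0\right)\right)^{2} = \left(-4 + \left(-4 + 0\right)\right)^{2} = \left(-4 - 4\right)^{2} = \left(-8\right)^{2} = 64$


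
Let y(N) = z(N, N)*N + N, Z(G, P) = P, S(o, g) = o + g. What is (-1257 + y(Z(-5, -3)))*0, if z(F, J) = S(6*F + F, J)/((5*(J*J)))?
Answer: 0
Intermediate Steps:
S(o, g) = g + o
z(F, J) = (J + 7*F)/(5*J²) (z(F, J) = (J + (6*F + F))/((5*(J*J))) = (J + 7*F)/((5*J²)) = (J + 7*F)*(1/(5*J²)) = (J + 7*F)/(5*J²))
y(N) = 8/5 + N (y(N) = ((N + 7*N)/(5*N²))*N + N = ((8*N)/(5*N²))*N + N = (8/(5*N))*N + N = 8/5 + N)
(-1257 + y(Z(-5, -3)))*0 = (-1257 + (8/5 - 3))*0 = (-1257 - 7/5)*0 = -6292/5*0 = 0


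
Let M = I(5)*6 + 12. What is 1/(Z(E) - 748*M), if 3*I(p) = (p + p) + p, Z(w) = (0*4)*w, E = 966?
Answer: -1/31416 ≈ -3.1831e-5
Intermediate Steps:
Z(w) = 0 (Z(w) = 0*w = 0)
I(p) = p (I(p) = ((p + p) + p)/3 = (2*p + p)/3 = (3*p)/3 = p)
M = 42 (M = 5*6 + 12 = 30 + 12 = 42)
1/(Z(E) - 748*M) = 1/(0 - 748*42) = 1/(0 - 31416) = 1/(-31416) = -1/31416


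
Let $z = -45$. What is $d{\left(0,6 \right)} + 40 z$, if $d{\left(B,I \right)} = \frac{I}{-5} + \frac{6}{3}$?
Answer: $- \frac{8996}{5} \approx -1799.2$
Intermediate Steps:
$d{\left(B,I \right)} = 2 - \frac{I}{5}$ ($d{\left(B,I \right)} = I \left(- \frac{1}{5}\right) + 6 \cdot \frac{1}{3} = - \frac{I}{5} + 2 = 2 - \frac{I}{5}$)
$d{\left(0,6 \right)} + 40 z = \left(2 - \frac{6}{5}\right) + 40 \left(-45\right) = \left(2 - \frac{6}{5}\right) - 1800 = \frac{4}{5} - 1800 = - \frac{8996}{5}$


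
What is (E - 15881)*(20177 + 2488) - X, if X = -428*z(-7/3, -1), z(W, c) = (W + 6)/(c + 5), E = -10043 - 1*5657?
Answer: -2147348918/3 ≈ -7.1578e+8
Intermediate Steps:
E = -15700 (E = -10043 - 5657 = -15700)
z(W, c) = (6 + W)/(5 + c)
X = -1177/3 (X = -428*(6 - 7/3)/(5 - 1) = -428*(6 - 7*⅓)/4 = -107*(6 - 7/3) = -107*11/3 = -428*11/12 = -1177/3 ≈ -392.33)
(E - 15881)*(20177 + 2488) - X = (-15700 - 15881)*(20177 + 2488) - 1*(-1177/3) = -31581*22665 + 1177/3 = -715783365 + 1177/3 = -2147348918/3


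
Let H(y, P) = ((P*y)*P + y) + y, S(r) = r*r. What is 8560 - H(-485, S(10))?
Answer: 4859530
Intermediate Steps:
S(r) = r²
H(y, P) = 2*y + y*P² (H(y, P) = (y*P² + y) + y = (y + y*P²) + y = 2*y + y*P²)
8560 - H(-485, S(10)) = 8560 - (-485)*(2 + (10²)²) = 8560 - (-485)*(2 + 100²) = 8560 - (-485)*(2 + 10000) = 8560 - (-485)*10002 = 8560 - 1*(-4850970) = 8560 + 4850970 = 4859530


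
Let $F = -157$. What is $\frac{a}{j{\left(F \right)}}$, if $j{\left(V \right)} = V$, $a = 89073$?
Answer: $- \frac{89073}{157} \approx -567.34$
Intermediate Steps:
$\frac{a}{j{\left(F \right)}} = \frac{89073}{-157} = 89073 \left(- \frac{1}{157}\right) = - \frac{89073}{157}$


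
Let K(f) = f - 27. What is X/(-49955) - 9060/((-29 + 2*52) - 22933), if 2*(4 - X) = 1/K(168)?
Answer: 63802633817/161003865990 ≈ 0.39628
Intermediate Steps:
K(f) = -27 + f
X = 1127/282 (X = 4 - 1/(2*(-27 + 168)) = 4 - ½/141 = 4 - ½*1/141 = 4 - 1/282 = 1127/282 ≈ 3.9965)
X/(-49955) - 9060/((-29 + 2*52) - 22933) = (1127/282)/(-49955) - 9060/((-29 + 2*52) - 22933) = (1127/282)*(-1/49955) - 9060/((-29 + 104) - 22933) = -1127/14087310 - 9060/(75 - 22933) = -1127/14087310 - 9060/(-22858) = -1127/14087310 - 9060*(-1/22858) = -1127/14087310 + 4530/11429 = 63802633817/161003865990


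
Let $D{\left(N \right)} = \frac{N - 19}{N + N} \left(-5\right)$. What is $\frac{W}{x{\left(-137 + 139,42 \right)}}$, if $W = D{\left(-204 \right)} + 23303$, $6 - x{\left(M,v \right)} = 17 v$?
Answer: $- \frac{9506509}{288864} \approx -32.91$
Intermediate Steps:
$x{\left(M,v \right)} = 6 - 17 v$
$D{\left(N \right)} = - \frac{5 \left(-19 + N\right)}{2 N}$ ($D{\left(N \right)} = \frac{-19 + N}{2 N} \left(-5\right) = - \frac{5 \left(-19 + N\right)}{2 N}$)
$W = \frac{9506509}{408}$ ($W = \frac{5 \left(19 - -204\right)}{2 \left(-204\right)} + 23303 = \frac{5}{2} \left(- \frac{1}{204}\right) \left(19 + 204\right) + 23303 = \frac{5}{2} \left(- \frac{1}{204}\right) 223 + 23303 = - \frac{1115}{408} + 23303 = \frac{9506509}{408} \approx 23300.0$)
$\frac{W}{x{\left(-137 + 139,42 \right)}} = \frac{9506509}{408 \left(6 - 714\right)} = \frac{9506509}{408 \left(-708\right)} = \frac{9506509}{408} \left(- \frac{1}{708}\right) = - \frac{9506509}{288864}$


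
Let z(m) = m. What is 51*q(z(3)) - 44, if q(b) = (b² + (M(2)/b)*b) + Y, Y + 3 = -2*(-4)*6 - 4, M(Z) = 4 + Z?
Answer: 2812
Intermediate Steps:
Y = 41 (Y = -3 + (-2*(-4)*6 - 4) = -3 + (8*6 - 4) = -3 + (48 - 4) = -3 + 44 = 41)
q(b) = 47 + b² (q(b) = (b² + ((4 + 2)/b)*b) + 41 = (b² + (6/b)*b) + 41 = (b² + 6) + 41 = (6 + b²) + 41 = 47 + b²)
51*q(z(3)) - 44 = 51*(47 + 3²) - 44 = 51*(47 + 9) - 44 = 51*56 - 44 = 2856 - 44 = 2812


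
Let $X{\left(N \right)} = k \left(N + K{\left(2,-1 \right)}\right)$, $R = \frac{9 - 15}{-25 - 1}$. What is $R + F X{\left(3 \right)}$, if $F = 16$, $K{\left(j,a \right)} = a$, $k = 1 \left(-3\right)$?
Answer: $- \frac{1245}{13} \approx -95.769$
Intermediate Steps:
$R = \frac{3}{13}$ ($R = - \frac{6}{-26} = \left(-6\right) \left(- \frac{1}{26}\right) = \frac{3}{13} \approx 0.23077$)
$k = -3$
$X{\left(N \right)} = 3 - 3 N$ ($X{\left(N \right)} = - 3 \left(N - 1\right) = - 3 \left(-1 + N\right) = 3 - 3 N$)
$R + F X{\left(3 \right)} = \frac{3}{13} + 16 \left(3 - 9\right) = \frac{3}{13} + 16 \left(-6\right) = \frac{3}{13} - 96 = - \frac{1245}{13}$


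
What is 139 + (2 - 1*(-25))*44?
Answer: 1327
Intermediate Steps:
139 + (2 - 1*(-25))*44 = 139 + (2 + 25)*44 = 139 + 27*44 = 139 + 1188 = 1327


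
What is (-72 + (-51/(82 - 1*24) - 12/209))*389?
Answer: -343930071/12122 ≈ -28372.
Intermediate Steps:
(-72 + (-51/(82 - 1*24) - 12/209))*389 = (-72 + (-51/(82 - 24) - 12*1/209))*389 = (-72 + (-51/58 - 12/209))*389 = (-72 - 11355/12122)*389 = -884139/12122*389 = -343930071/12122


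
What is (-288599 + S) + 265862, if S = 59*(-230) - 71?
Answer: -36378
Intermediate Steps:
S = -13641 (S = -13570 - 71 = -13641)
(-288599 + S) + 265862 = (-288599 - 13641) + 265862 = -302240 + 265862 = -36378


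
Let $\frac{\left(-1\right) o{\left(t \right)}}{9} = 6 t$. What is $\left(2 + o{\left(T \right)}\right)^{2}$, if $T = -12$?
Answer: $422500$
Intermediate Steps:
$o{\left(t \right)} = - 54 t$ ($o{\left(t \right)} = - 9 \cdot 6 t = - 54 t$)
$\left(2 + o{\left(T \right)}\right)^{2} = \left(2 - -648\right)^{2} = \left(2 + 648\right)^{2} = 650^{2} = 422500$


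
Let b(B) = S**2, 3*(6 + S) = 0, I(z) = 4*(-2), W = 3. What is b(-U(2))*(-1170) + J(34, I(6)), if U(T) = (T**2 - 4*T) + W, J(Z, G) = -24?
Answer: -42144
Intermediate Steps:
I(z) = -8
S = -6 (S = -6 + (1/3)*0 = -6 + 0 = -6)
U(T) = 3 + T**2 - 4*T (U(T) = (T**2 - 4*T) + 3 = 3 + T**2 - 4*T)
b(B) = 36 (b(B) = (-6)**2 = 36)
b(-U(2))*(-1170) + J(34, I(6)) = 36*(-1170) - 24 = -42120 - 24 = -42144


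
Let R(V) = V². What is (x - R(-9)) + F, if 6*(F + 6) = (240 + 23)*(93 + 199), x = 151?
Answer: 38590/3 ≈ 12863.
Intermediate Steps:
F = 38380/3 (F = -6 + ((240 + 23)*(93 + 199))/6 = -6 + (263*292)/6 = -6 + (⅙)*76796 = -6 + 38398/3 = 38380/3 ≈ 12793.)
(x - R(-9)) + F = (151 - 1*(-9)²) + 38380/3 = (151 - 1*81) + 38380/3 = (151 - 81) + 38380/3 = 70 + 38380/3 = 38590/3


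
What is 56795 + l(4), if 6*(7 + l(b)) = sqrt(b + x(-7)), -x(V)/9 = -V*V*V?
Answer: 56788 + I*sqrt(3083)/6 ≈ 56788.0 + 9.2541*I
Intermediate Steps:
x(V) = 9*V**3 (x(V) = -(-9)*(V*V)*V = -(-9)*V**2*V = -(-9)*V**3 = 9*V**3)
l(b) = -7 + sqrt(-3087 + b)/6 (l(b) = -7 + sqrt(b + 9*(-7)**3)/6 = -7 + sqrt(b + 9*(-343))/6 = -7 + sqrt(b - 3087)/6 = -7 + sqrt(-3087 + b)/6)
56795 + l(4) = 56795 + (-7 + sqrt(-3087 + 4)/6) = 56795 + (-7 + sqrt(-3083)/6) = 56795 + (-7 + (I*sqrt(3083))/6) = 56795 + (-7 + I*sqrt(3083)/6) = 56788 + I*sqrt(3083)/6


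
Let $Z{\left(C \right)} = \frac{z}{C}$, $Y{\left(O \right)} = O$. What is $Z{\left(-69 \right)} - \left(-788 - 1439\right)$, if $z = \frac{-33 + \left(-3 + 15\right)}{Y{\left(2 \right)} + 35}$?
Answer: $\frac{1895184}{851} \approx 2227.0$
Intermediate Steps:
$z = - \frac{21}{37}$ ($z = \frac{-33 + \left(-3 + 15\right)}{2 + 35} = \frac{-33 + 12}{37} = \left(-21\right) \frac{1}{37} = - \frac{21}{37} \approx -0.56757$)
$Z{\left(C \right)} = - \frac{21}{37 C}$
$Z{\left(-69 \right)} - \left(-788 - 1439\right) = - \frac{21}{37 \left(-69\right)} - \left(-788 - 1439\right) = \left(- \frac{21}{37}\right) \left(- \frac{1}{69}\right) - \left(-788 - 1439\right) = \frac{7}{851} - -2227 = \frac{7}{851} + 2227 = \frac{1895184}{851}$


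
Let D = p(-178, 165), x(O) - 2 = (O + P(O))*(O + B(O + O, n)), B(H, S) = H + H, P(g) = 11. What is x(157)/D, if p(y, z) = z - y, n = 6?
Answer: 131882/343 ≈ 384.50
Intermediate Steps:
B(H, S) = 2*H
x(O) = 2 + 5*O*(11 + O) (x(O) = 2 + (O + 11)*(O + 2*(O + O)) = 2 + (11 + O)*(O + 2*(2*O)) = 2 + (11 + O)*(O + 4*O) = 2 + (11 + O)*(5*O) = 2 + 5*O*(11 + O))
D = 343 (D = 165 - 1*(-178) = 165 + 178 = 343)
x(157)/D = (2 + 5*157² + 55*157)/343 = (2 + 5*24649 + 8635)*(1/343) = (2 + 123245 + 8635)*(1/343) = 131882*(1/343) = 131882/343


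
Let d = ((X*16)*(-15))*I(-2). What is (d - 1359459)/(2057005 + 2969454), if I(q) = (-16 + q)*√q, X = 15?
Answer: -1359459/5026459 + 64800*I*√2/5026459 ≈ -0.27046 + 0.018232*I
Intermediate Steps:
I(q) = √q*(-16 + q)
d = 64800*I*√2 (d = ((15*16)*(-15))*(√(-2)*(-16 - 2)) = (240*(-15))*((I*√2)*(-18)) = -(-64800)*I*√2 = 64800*I*√2 ≈ 91641.0*I)
(d - 1359459)/(2057005 + 2969454) = (64800*I*√2 - 1359459)/(2057005 + 2969454) = (-1359459 + 64800*I*√2)/5026459 = (-1359459 + 64800*I*√2)*(1/5026459) = -1359459/5026459 + 64800*I*√2/5026459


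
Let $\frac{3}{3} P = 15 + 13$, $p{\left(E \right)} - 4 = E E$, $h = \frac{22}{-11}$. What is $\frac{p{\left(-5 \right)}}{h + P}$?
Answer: $\frac{29}{26} \approx 1.1154$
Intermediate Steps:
$h = -2$ ($h = 22 \left(- \frac{1}{11}\right) = -2$)
$p{\left(E \right)} = 4 + E^{2}$ ($p{\left(E \right)} = 4 + E E = 4 + E^{2}$)
$P = 28$ ($P = 15 + 13 = 28$)
$\frac{p{\left(-5 \right)}}{h + P} = \frac{4 + \left(-5\right)^{2}}{-2 + 28} = \frac{4 + 25}{26} = \frac{1}{26} \cdot 29 = \frac{29}{26}$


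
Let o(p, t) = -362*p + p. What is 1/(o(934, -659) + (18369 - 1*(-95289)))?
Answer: -1/223516 ≈ -4.4739e-6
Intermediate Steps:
o(p, t) = -361*p
1/(o(934, -659) + (18369 - 1*(-95289))) = 1/(-361*934 + (18369 - 1*(-95289))) = 1/(-337174 + (18369 + 95289)) = 1/(-337174 + 113658) = 1/(-223516) = -1/223516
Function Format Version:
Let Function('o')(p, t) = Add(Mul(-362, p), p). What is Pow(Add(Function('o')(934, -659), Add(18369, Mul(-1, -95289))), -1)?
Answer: Rational(-1, 223516) ≈ -4.4739e-6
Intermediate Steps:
Function('o')(p, t) = Mul(-361, p)
Pow(Add(Function('o')(934, -659), Add(18369, Mul(-1, -95289))), -1) = Pow(Add(Mul(-361, 934), Add(18369, Mul(-1, -95289))), -1) = Pow(Add(-337174, Add(18369, 95289)), -1) = Pow(Add(-337174, 113658), -1) = Pow(-223516, -1) = Rational(-1, 223516)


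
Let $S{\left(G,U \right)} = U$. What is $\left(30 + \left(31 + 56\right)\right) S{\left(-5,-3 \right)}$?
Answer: $-351$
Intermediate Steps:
$\left(30 + \left(31 + 56\right)\right) S{\left(-5,-3 \right)} = \left(30 + \left(31 + 56\right)\right) \left(-3\right) = \left(30 + 87\right) \left(-3\right) = 117 \left(-3\right) = -351$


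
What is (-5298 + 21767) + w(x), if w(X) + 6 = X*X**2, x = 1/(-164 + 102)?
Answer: 3923593863/238328 ≈ 16463.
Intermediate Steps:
x = -1/62 (x = 1/(-62) = -1/62 ≈ -0.016129)
w(X) = -6 + X**3 (w(X) = -6 + X*X**2 = -6 + X**3)
(-5298 + 21767) + w(x) = (-5298 + 21767) + (-6 + (-1/62)**3) = 16469 + (-6 - 1/238328) = 16469 - 1429969/238328 = 3923593863/238328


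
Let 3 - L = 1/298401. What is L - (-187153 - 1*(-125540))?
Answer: 18386276015/298401 ≈ 61616.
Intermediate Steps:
L = 895202/298401 (L = 3 - 1/298401 = 895202/298401 ≈ 3.0000)
L - (-187153 - 1*(-125540)) = 895202/298401 - (-187153 - 1*(-125540)) = 895202/298401 - (-187153 + 125540) = 895202/298401 - 1*(-61613) = 895202/298401 + 61613 = 18386276015/298401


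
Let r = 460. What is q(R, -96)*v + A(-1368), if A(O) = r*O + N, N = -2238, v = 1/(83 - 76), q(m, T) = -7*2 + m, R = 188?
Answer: -4420452/7 ≈ -6.3149e+5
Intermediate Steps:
q(m, T) = -14 + m
v = 1/7 ≈ 0.14286
A(O) = -2238 + 460*O (A(O) = 460*O - 2238 = -2238 + 460*O)
q(R, -96)*v + A(-1368) = (-14 + 188)*(1/7) + (-2238 + 460*(-1368)) = 174*(1/7) + (-2238 - 629280) = 174/7 - 631518 = -4420452/7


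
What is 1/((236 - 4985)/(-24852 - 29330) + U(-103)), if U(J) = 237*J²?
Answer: 54182/136231595355 ≈ 3.9772e-7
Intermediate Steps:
1/((236 - 4985)/(-24852 - 29330) + U(-103)) = 1/((236 - 4985)/(-24852 - 29330) + 237*(-103)²) = 1/(-4749/(-54182) + 237*10609) = 1/(-4749*(-1/54182) + 2514333) = 1/(4749/54182 + 2514333) = 1/(136231595355/54182) = 54182/136231595355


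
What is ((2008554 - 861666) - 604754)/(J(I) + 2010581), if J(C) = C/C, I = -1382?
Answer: 271067/1005291 ≈ 0.26964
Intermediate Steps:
J(C) = 1
((2008554 - 861666) - 604754)/(J(I) + 2010581) = ((2008554 - 861666) - 604754)/(1 + 2010581) = (1146888 - 604754)/2010582 = 542134*(1/2010582) = 271067/1005291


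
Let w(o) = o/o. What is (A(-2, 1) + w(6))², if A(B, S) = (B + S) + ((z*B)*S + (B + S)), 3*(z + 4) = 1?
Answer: 361/9 ≈ 40.111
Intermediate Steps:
z = -11/3 (z = -4 + (⅓)*1 = -4 + ⅓ = -11/3 ≈ -3.6667)
A(B, S) = 2*B + 2*S - 11*B*S/3 (A(B, S) = (B + S) + ((-11*B/3)*S + (B + S)) = (B + S) + (-11*B*S/3 + (B + S)) = (B + S) + (B + S - 11*B*S/3) = 2*B + 2*S - 11*B*S/3)
w(o) = 1
(A(-2, 1) + w(6))² = ((2*(-2) + 2*1 - 11/3*(-2)*1) + 1)² = ((-4 + 2 + 22/3) + 1)² = (16/3 + 1)² = (19/3)² = 361/9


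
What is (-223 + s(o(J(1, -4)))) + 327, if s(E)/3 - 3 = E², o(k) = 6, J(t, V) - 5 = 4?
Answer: 221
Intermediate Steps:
J(t, V) = 9 (J(t, V) = 5 + 4 = 9)
s(E) = 9 + 3*E²
(-223 + s(o(J(1, -4)))) + 327 = (-223 + (9 + 3*6²)) + 327 = (-223 + (9 + 3*36)) + 327 = (-223 + (9 + 108)) + 327 = (-223 + 117) + 327 = -106 + 327 = 221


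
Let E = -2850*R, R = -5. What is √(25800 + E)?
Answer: 15*√178 ≈ 200.13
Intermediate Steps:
E = 14250 (E = -2850*(-5) = 14250)
√(25800 + E) = √(25800 + 14250) = √40050 = 15*√178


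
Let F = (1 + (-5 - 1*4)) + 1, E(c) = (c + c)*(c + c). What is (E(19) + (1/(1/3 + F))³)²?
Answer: 133448080192729/64000000 ≈ 2.0851e+6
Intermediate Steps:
E(c) = 4*c² (E(c) = (2*c)*(2*c) = 4*c²)
F = -7 (F = (1 + (-5 - 4)) + 1 = (1 - 9) + 1 = -8 + 1 = -7)
(E(19) + (1/(1/3 + F))³)² = (4*19² + (1/(1/3 - 7))³)² = (4*361 + (1/(⅓ - 7))³)² = (1444 + (1/(-20/3))³)² = (1444 + (-3/20)³)² = (1444 - 27/8000)² = (11551973/8000)² = 133448080192729/64000000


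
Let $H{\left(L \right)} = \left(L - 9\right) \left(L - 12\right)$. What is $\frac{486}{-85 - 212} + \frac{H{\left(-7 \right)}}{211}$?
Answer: $- \frac{454}{2321} \approx -0.19561$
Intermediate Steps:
$H{\left(L \right)} = \left(-12 + L\right) \left(-9 + L\right)$ ($H{\left(L \right)} = \left(-9 + L\right) \left(-12 + L\right) = \left(-12 + L\right) \left(-9 + L\right)$)
$\frac{486}{-85 - 212} + \frac{H{\left(-7 \right)}}{211} = \frac{486}{-85 - 212} + \frac{108 + \left(-7\right)^{2} - -147}{211} = \frac{486}{-85 - 212} + \left(108 + 49 + 147\right) \frac{1}{211} = \frac{486}{-297} + 304 \cdot \frac{1}{211} = 486 \left(- \frac{1}{297}\right) + \frac{304}{211} = - \frac{18}{11} + \frac{304}{211} = - \frac{454}{2321}$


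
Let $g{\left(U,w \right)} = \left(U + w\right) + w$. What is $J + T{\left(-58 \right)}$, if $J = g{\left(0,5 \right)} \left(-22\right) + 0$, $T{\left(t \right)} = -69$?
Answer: $-289$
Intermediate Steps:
$g{\left(U,w \right)} = U + 2 w$
$J = -220$ ($J = \left(0 + 2 \cdot 5\right) \left(-22\right) + 0 = \left(0 + 10\right) \left(-22\right) + 0 = 10 \left(-22\right) + 0 = -220 + 0 = -220$)
$J + T{\left(-58 \right)} = -220 - 69 = -289$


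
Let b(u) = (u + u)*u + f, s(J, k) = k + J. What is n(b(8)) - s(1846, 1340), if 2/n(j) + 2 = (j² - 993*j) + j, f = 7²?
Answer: -459602804/144257 ≈ -3186.0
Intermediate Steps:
s(J, k) = J + k
f = 49
b(u) = 49 + 2*u² (b(u) = (u + u)*u + 49 = (2*u)*u + 49 = 2*u² + 49 = 49 + 2*u²)
n(j) = 2/(-2 + j² - 992*j) (n(j) = 2/(-2 + ((j² - 993*j) + j)) = 2/(-2 + (j² - 992*j)) = 2/(-2 + j² - 992*j))
n(b(8)) - s(1846, 1340) = 2/(-2 + (49 + 2*8²)² - 992*(49 + 2*8²)) - (1846 + 1340) = 2/(-2 + (49 + 2*64)² - 992*(49 + 2*64)) - 1*3186 = 2/(-2 + (49 + 128)² - 992*(49 + 128)) - 3186 = 2/(-2 + 177² - 992*177) - 3186 = 2/(-2 + 31329 - 175584) - 3186 = 2/(-144257) - 3186 = 2*(-1/144257) - 3186 = -2/144257 - 3186 = -459602804/144257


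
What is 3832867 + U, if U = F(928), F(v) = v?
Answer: 3833795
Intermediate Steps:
U = 928
3832867 + U = 3832867 + 928 = 3833795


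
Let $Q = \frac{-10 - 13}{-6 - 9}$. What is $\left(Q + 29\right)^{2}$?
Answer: $\frac{209764}{225} \approx 932.28$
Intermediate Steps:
$Q = \frac{23}{15}$ ($Q = - \frac{23}{-15} = \left(-23\right) \left(- \frac{1}{15}\right) = \frac{23}{15} \approx 1.5333$)
$\left(Q + 29\right)^{2} = \left(\frac{23}{15} + 29\right)^{2} = \left(\frac{458}{15}\right)^{2} = \frac{209764}{225}$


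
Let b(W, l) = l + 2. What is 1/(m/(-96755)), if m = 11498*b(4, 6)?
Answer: -96755/91984 ≈ -1.0519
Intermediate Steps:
b(W, l) = 2 + l
m = 91984 (m = 11498*(2 + 6) = 11498*8 = 91984)
1/(m/(-96755)) = 1/(91984/(-96755)) = 1/(91984*(-1/96755)) = 1/(-91984/96755) = -96755/91984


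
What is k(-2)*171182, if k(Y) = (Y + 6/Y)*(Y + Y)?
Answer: 3423640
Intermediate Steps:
k(Y) = 2*Y*(Y + 6/Y) (k(Y) = (Y + 6/Y)*(2*Y) = 2*Y*(Y + 6/Y))
k(-2)*171182 = (12 + 2*(-2)²)*171182 = (12 + 2*4)*171182 = (12 + 8)*171182 = 20*171182 = 3423640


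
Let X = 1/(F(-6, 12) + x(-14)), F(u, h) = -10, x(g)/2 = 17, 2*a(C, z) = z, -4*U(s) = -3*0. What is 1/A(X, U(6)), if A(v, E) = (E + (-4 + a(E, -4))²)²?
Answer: 1/1296 ≈ 0.00077160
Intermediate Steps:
U(s) = 0 (U(s) = -(-3)*0/4 = -¼*0 = 0)
a(C, z) = z/2
x(g) = 34 (x(g) = 2*17 = 34)
X = 1/24 (X = 1/(-10 + 34) = 1/24 ≈ 0.041667)
A(v, E) = (36 + E)² (A(v, E) = (E + (-4 + (½)*(-4))²)² = (E + (-4 - 2)²)² = (E + (-6)²)² = (E + 36)² = (36 + E)²)
1/A(X, U(6)) = 1/((36 + 0)²) = 1/(36²) = 1/1296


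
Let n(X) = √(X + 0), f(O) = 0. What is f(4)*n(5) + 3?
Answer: 3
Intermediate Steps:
n(X) = √X
f(4)*n(5) + 3 = 0*√5 + 3 = 0 + 3 = 3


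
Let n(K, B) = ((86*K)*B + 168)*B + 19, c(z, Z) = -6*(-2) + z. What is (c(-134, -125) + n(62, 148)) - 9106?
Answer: 116807783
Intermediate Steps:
c(z, Z) = 12 + z
n(K, B) = 19 + B*(168 + 86*B*K) (n(K, B) = (86*B*K + 168)*B + 19 = (168 + 86*B*K)*B + 19 = B*(168 + 86*B*K) + 19 = 19 + B*(168 + 86*B*K))
(c(-134, -125) + n(62, 148)) - 9106 = ((12 - 134) + (19 + 168*148 + 86*62*148**2)) - 9106 = (-122 + (19 + 24864 + 86*62*21904)) - 9106 = (-122 + (19 + 24864 + 116792128)) - 9106 = (-122 + 116817011) - 9106 = 116816889 - 9106 = 116807783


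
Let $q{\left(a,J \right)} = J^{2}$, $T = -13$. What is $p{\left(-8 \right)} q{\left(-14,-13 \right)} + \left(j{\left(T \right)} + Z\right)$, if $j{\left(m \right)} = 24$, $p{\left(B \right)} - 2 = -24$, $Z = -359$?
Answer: $-4053$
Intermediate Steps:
$p{\left(B \right)} = -22$ ($p{\left(B \right)} = 2 - 24 = -22$)
$p{\left(-8 \right)} q{\left(-14,-13 \right)} + \left(j{\left(T \right)} + Z\right) = - 22 \left(-13\right)^{2} + \left(24 - 359\right) = \left(-22\right) 169 - 335 = -3718 - 335 = -4053$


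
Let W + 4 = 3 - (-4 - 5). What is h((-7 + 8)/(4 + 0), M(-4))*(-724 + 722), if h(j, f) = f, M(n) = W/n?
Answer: 4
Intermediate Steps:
W = 8 (W = -4 + (3 - (-4 - 5)) = -4 + (3 - 1*(-9)) = -4 + (3 + 9) = -4 + 12 = 8)
M(n) = 8/n
h((-7 + 8)/(4 + 0), M(-4))*(-724 + 722) = (8/(-4))*(-724 + 722) = (8*(-1/4))*(-2) = -2*(-2) = 4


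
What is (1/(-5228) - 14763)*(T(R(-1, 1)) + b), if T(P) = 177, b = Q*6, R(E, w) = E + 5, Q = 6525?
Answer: -3035295810555/5228 ≈ -5.8058e+8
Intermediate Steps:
R(E, w) = 5 + E
b = 39150 (b = 6525*6 = 39150)
(1/(-5228) - 14763)*(T(R(-1, 1)) + b) = (1/(-5228) - 14763)*(177 + 39150) = (-1/5228 - 14763)*39327 = -77180965/5228*39327 = -3035295810555/5228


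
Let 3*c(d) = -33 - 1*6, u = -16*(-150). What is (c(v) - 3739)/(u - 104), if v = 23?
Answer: -67/41 ≈ -1.6341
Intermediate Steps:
u = 2400
c(d) = -13 (c(d) = (-33 - 1*6)/3 = (-33 - 6)/3 = (1/3)*(-39) = -13)
(c(v) - 3739)/(u - 104) = (-13 - 3739)/(2400 - 104) = -3752/2296 = -3752*1/2296 = -67/41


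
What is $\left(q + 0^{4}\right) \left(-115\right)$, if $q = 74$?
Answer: $-8510$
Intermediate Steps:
$\left(q + 0^{4}\right) \left(-115\right) = \left(74 + 0^{4}\right) \left(-115\right) = \left(74 + 0\right) \left(-115\right) = 74 \left(-115\right) = -8510$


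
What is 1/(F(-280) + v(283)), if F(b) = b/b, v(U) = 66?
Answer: 1/67 ≈ 0.014925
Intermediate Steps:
F(b) = 1
1/(F(-280) + v(283)) = 1/(1 + 66) = 1/67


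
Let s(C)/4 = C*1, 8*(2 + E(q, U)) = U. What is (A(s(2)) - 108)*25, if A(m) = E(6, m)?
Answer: -2725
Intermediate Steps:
E(q, U) = -2 + U/8
s(C) = 4*C (s(C) = 4*(C*1) = 4*C)
A(m) = -2 + m/8
(A(s(2)) - 108)*25 = ((-2 + (4*2)/8) - 108)*25 = ((-2 + (⅛)*8) - 108)*25 = ((-2 + 1) - 108)*25 = (-1 - 108)*25 = -109*25 = -2725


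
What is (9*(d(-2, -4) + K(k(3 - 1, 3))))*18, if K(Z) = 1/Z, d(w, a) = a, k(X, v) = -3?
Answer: -702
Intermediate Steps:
(9*(d(-2, -4) + K(k(3 - 1, 3))))*18 = (9*(-4 + 1/(-3)))*18 = (9*(-4 - ⅓))*18 = (9*(-13/3))*18 = -39*18 = -702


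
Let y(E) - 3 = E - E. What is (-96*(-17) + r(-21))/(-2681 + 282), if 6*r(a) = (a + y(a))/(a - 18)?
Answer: -21217/31187 ≈ -0.68032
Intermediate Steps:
y(E) = 3 (y(E) = 3 + (E - E) = 3 + 0 = 3)
r(a) = (3 + a)/(6*(-18 + a)) (r(a) = ((a + 3)/(a - 18))/6 = ((3 + a)/(-18 + a))/6 = (3 + a)/(6*(-18 + a)))
(-96*(-17) + r(-21))/(-2681 + 282) = (-96*(-17) + (3 - 21)/(6*(-18 - 21)))/(-2681 + 282) = (1632 + (⅙)*(-18)/(-39))/(-2399) = (1632 + (⅙)*(-1/39)*(-18))*(-1/2399) = (1632 + 1/13)*(-1/2399) = (21217/13)*(-1/2399) = -21217/31187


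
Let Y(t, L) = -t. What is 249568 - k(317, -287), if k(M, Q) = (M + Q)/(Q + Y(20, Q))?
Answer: 76617406/307 ≈ 2.4957e+5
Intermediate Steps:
k(M, Q) = (M + Q)/(-20 + Q) (k(M, Q) = (M + Q)/(Q - 1*20) = (M + Q)/(Q - 20) = (M + Q)/(-20 + Q))
249568 - k(317, -287) = 249568 - (317 - 287)/(-20 - 287) = 249568 - 30/(-307) = 249568 - (-1)*30/307 = 249568 - 1*(-30/307) = 249568 + 30/307 = 76617406/307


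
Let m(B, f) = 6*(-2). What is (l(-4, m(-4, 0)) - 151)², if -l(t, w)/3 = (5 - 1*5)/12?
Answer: 22801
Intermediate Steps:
m(B, f) = -12
l(t, w) = 0 (l(t, w) = -3*(5 - 1*5)/12 = -3*(5 - 5)/12 = -0/12 = -3*0 = 0)
(l(-4, m(-4, 0)) - 151)² = (0 - 151)² = (-151)² = 22801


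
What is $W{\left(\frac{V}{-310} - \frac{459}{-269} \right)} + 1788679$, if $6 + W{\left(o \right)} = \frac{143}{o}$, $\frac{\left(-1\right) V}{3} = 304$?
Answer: $\frac{31515171622}{17619} \approx 1.7887 \cdot 10^{6}$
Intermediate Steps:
$V = -912$ ($V = \left(-3\right) 304 = -912$)
$W{\left(o \right)} = -6 + \frac{143}{o}$
$W{\left(\frac{V}{-310} - \frac{459}{-269} \right)} + 1788679 = \left(-6 + \frac{143}{- \frac{912}{-310} - \frac{459}{-269}}\right) + 1788679 = \left(-6 + \frac{143}{\left(-912\right) \left(- \frac{1}{310}\right) - - \frac{459}{269}}\right) + 1788679 = \left(-6 + \frac{143}{\frac{456}{155} + \frac{459}{269}}\right) + 1788679 = \left(-6 + \frac{143}{\frac{193809}{41695}}\right) + 1788679 = \left(-6 + 143 \cdot \frac{41695}{193809}\right) + 1788679 = \left(-6 + \frac{542035}{17619}\right) + 1788679 = \frac{436321}{17619} + 1788679 = \frac{31515171622}{17619}$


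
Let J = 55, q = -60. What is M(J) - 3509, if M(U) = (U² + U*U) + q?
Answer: 2481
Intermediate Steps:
M(U) = -60 + 2*U² (M(U) = (U² + U*U) - 60 = (U² + U²) - 60 = 2*U² - 60 = -60 + 2*U²)
M(J) - 3509 = (-60 + 2*55²) - 3509 = (-60 + 2*3025) - 3509 = (-60 + 6050) - 3509 = 5990 - 3509 = 2481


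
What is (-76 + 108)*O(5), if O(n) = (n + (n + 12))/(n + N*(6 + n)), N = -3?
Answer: -176/7 ≈ -25.143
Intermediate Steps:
O(n) = (12 + 2*n)/(-18 - 2*n) (O(n) = (n + (n + 12))/(n - 3*(6 + n)) = (n + (12 + n))/(n + (-18 - 3*n)) = (12 + 2*n)/(-18 - 2*n))
(-76 + 108)*O(5) = (-76 + 108)*((-6 - 1*5)/(9 + 5)) = 32*((-6 - 5)/14) = 32*((1/14)*(-11)) = 32*(-11/14) = -176/7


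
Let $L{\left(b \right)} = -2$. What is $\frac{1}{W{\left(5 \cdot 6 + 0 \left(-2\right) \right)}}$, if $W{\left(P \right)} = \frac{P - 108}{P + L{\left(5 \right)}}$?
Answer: $- \frac{14}{39} \approx -0.35897$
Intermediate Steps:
$W{\left(P \right)} = \frac{-108 + P}{-2 + P}$ ($W{\left(P \right)} = \frac{P - 108}{P - 2} = \frac{-108 + P}{-2 + P}$)
$\frac{1}{W{\left(5 \cdot 6 + 0 \left(-2\right) \right)}} = \frac{1}{\frac{1}{-2 + \left(5 \cdot 6 + 0 \left(-2\right)\right)} \left(-108 + \left(5 \cdot 6 + 0 \left(-2\right)\right)\right)} = \frac{1}{\frac{1}{-2 + \left(30 + 0\right)} \left(-108 + \left(30 + 0\right)\right)} = \frac{1}{\frac{1}{-2 + 30} \left(-108 + 30\right)} = \frac{1}{\frac{1}{28} \left(-78\right)} = \frac{1}{- \frac{39}{14}} = - \frac{14}{39}$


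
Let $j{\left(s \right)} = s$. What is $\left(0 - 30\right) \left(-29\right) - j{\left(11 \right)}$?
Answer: $859$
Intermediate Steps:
$\left(0 - 30\right) \left(-29\right) - j{\left(11 \right)} = \left(0 - 30\right) \left(-29\right) - 11 = \left(-30\right) \left(-29\right) - 11 = 870 - 11 = 859$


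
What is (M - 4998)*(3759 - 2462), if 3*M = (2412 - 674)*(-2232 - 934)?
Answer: -7156200094/3 ≈ -2.3854e+9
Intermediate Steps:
M = -5502508/3 (M = ((2412 - 674)*(-2232 - 934))/3 = (1738*(-3166))/3 = (1/3)*(-5502508) = -5502508/3 ≈ -1.8342e+6)
(M - 4998)*(3759 - 2462) = (-5502508/3 - 4998)*(3759 - 2462) = -5517502/3*1297 = -7156200094/3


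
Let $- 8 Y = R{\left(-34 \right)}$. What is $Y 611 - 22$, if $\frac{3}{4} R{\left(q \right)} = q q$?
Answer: $- \frac{353224}{3} \approx -1.1774 \cdot 10^{5}$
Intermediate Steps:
$R{\left(q \right)} = \frac{4 q^{2}}{3}$ ($R{\left(q \right)} = \frac{4 q q}{3} = \frac{4 q^{2}}{3}$)
$Y = - \frac{578}{3}$ ($Y = - \frac{\frac{4}{3} \left(-34\right)^{2}}{8} = - \frac{\frac{4}{3} \cdot 1156}{8} = \left(- \frac{1}{8}\right) \frac{4624}{3} = - \frac{578}{3} \approx -192.67$)
$Y 611 - 22 = \left(- \frac{578}{3}\right) 611 - 22 = - \frac{353158}{3} - 22 = - \frac{353224}{3}$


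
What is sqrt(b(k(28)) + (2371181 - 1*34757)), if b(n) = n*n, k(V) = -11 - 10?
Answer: sqrt(2336865) ≈ 1528.7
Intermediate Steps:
k(V) = -21
b(n) = n**2
sqrt(b(k(28)) + (2371181 - 1*34757)) = sqrt((-21)**2 + (2371181 - 1*34757)) = sqrt(441 + (2371181 - 34757)) = sqrt(441 + 2336424) = sqrt(2336865)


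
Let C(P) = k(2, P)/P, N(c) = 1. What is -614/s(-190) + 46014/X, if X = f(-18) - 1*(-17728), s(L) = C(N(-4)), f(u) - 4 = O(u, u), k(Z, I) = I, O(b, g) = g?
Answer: -5415191/8857 ≈ -611.40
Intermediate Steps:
f(u) = 4 + u
C(P) = 1 (C(P) = P/P = 1)
s(L) = 1
X = 17714 (X = (4 - 18) - 1*(-17728) = -14 + 17728 = 17714)
-614/s(-190) + 46014/X = -614/1 + 46014/17714 = -614*1 + 46014*(1/17714) = -614 + 23007/8857 = -5415191/8857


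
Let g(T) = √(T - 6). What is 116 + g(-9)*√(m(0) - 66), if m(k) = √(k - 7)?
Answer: 116 + I*√15*√(-66 + I*√7) ≈ 84.529 + 0.63053*I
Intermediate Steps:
g(T) = √(-6 + T)
m(k) = √(-7 + k)
116 + g(-9)*√(m(0) - 66) = 116 + √(-6 - 9)*√(√(-7 + 0) - 66) = 116 + √(-15)*√(√(-7) - 66) = 116 + (I*√15)*√(I*√7 - 66) = 116 + (I*√15)*√(-66 + I*√7) = 116 + I*√15*√(-66 + I*√7)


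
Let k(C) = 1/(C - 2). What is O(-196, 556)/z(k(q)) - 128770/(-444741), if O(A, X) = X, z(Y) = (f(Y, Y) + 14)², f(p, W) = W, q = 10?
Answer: 17469927874/5678897829 ≈ 3.0763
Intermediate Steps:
k(C) = 1/(-2 + C)
z(Y) = (14 + Y)² (z(Y) = (Y + 14)² = (14 + Y)²)
O(-196, 556)/z(k(q)) - 128770/(-444741) = 556/((14 + 1/(-2 + 10))²) - 128770/(-444741) = 556/((14 + 1/8)²) - 128770*(-1/444741) = 556/((14 + ⅛)²) + 128770/444741 = 556/((113/8)²) + 128770/444741 = 556/(12769/64) + 128770/444741 = 556*(64/12769) + 128770/444741 = 35584/12769 + 128770/444741 = 17469927874/5678897829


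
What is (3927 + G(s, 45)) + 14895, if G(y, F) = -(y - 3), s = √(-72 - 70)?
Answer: 18825 - I*√142 ≈ 18825.0 - 11.916*I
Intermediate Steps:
s = I*√142 (s = √(-142) = I*√142 ≈ 11.916*I)
G(y, F) = 3 - y (G(y, F) = -(-3 + y) = 3 - y)
(3927 + G(s, 45)) + 14895 = (3927 + (3 - I*√142)) + 14895 = (3930 - I*√142) + 14895 = 18825 - I*√142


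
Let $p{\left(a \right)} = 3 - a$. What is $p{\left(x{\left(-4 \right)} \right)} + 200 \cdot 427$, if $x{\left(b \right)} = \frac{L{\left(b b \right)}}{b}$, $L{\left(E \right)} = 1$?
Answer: $\frac{341613}{4} \approx 85403.0$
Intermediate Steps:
$x{\left(b \right)} = \frac{1}{b}$ ($x{\left(b \right)} = 1 \frac{1}{b} = \frac{1}{b}$)
$p{\left(x{\left(-4 \right)} \right)} + 200 \cdot 427 = \left(3 - \frac{1}{-4}\right) + 200 \cdot 427 = \left(3 - - \frac{1}{4}\right) + 85400 = \left(3 + \frac{1}{4}\right) + 85400 = \frac{13}{4} + 85400 = \frac{341613}{4}$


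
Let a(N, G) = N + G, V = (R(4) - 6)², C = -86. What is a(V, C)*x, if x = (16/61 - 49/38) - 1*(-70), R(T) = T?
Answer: -6555039/1159 ≈ -5655.8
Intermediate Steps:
V = 4 (V = (4 - 6)² = (-2)² = 4)
x = 159879/2318 (x = (16*(1/61) - 49*1/38) + 70 = (16/61 - 49/38) + 70 = -2381/2318 + 70 = 159879/2318 ≈ 68.973)
a(N, G) = G + N
a(V, C)*x = (-86 + 4)*(159879/2318) = -82*159879/2318 = -6555039/1159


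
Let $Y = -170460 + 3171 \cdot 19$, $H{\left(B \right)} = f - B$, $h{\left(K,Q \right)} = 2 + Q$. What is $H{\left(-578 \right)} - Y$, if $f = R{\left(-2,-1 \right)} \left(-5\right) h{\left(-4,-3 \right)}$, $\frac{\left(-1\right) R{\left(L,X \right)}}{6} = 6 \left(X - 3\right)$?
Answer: $111509$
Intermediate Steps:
$R{\left(L,X \right)} = 108 - 36 X$ ($R{\left(L,X \right)} = - 6 \cdot 6 \left(X - 3\right) = - 6 \cdot 6 \left(-3 + X\right) = - 6 \left(-18 + 6 X\right) = 108 - 36 X$)
$f = 720$ ($f = \left(108 - -36\right) \left(-5\right) \left(2 - 3\right) = \left(108 + 36\right) \left(-5\right) \left(-1\right) = 144 \left(-5\right) \left(-1\right) = \left(-720\right) \left(-1\right) = 720$)
$H{\left(B \right)} = 720 - B$
$Y = -110211$ ($Y = -170460 + 60249 = -110211$)
$H{\left(-578 \right)} - Y = \left(720 - -578\right) - -110211 = \left(720 + 578\right) + 110211 = 1298 + 110211 = 111509$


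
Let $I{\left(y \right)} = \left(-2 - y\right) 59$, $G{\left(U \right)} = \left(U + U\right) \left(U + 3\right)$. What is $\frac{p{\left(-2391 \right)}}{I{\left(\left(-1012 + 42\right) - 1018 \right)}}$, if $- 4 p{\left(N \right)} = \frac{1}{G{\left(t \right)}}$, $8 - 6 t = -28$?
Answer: $- \frac{1}{50619168} \approx -1.9755 \cdot 10^{-8}$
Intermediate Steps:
$t = 6$ ($t = \frac{4}{3} - - \frac{14}{3} = \frac{4}{3} + \frac{14}{3} = 6$)
$G{\left(U \right)} = 2 U \left(3 + U\right)$
$I{\left(y \right)} = -118 - 59 y$
$p{\left(N \right)} = - \frac{1}{432}$ ($p{\left(N \right)} = - \frac{1}{4 \cdot 2 \cdot 6 \left(3 + 6\right)} = - \frac{1}{4 \cdot 2 \cdot 6 \cdot 9} = - \frac{1}{4 \cdot 108} = \left(- \frac{1}{4}\right) \frac{1}{108} = - \frac{1}{432}$)
$\frac{p{\left(-2391 \right)}}{I{\left(\left(-1012 + 42\right) - 1018 \right)}} = - \frac{1}{432 \left(-118 - 59 \left(\left(-1012 + 42\right) - 1018\right)\right)} = - \frac{1}{432 \left(-118 - 59 \left(-970 - 1018\right)\right)} = - \frac{1}{432 \left(-118 - -117292\right)} = - \frac{1}{432 \left(-118 + 117292\right)} = - \frac{1}{432 \cdot 117174} = \left(- \frac{1}{432}\right) \frac{1}{117174} = - \frac{1}{50619168}$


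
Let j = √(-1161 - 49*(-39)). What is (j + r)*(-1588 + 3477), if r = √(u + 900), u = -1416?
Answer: 9445*√30 + 3778*I*√129 ≈ 51732.0 + 42910.0*I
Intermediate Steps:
j = 5*√30 (j = √(-1161 + 1911) = √750 = 5*√30 ≈ 27.386)
r = 2*I*√129 (r = √(-1416 + 900) = √(-516) = 2*I*√129 ≈ 22.716*I)
(j + r)*(-1588 + 3477) = (5*√30 + 2*I*√129)*(-1588 + 3477) = (5*√30 + 2*I*√129)*1889 = 9445*√30 + 3778*I*√129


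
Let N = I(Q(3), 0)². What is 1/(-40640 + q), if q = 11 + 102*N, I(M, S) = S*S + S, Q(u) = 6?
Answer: -1/40629 ≈ -2.4613e-5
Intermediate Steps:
I(M, S) = S + S² (I(M, S) = S² + S = S + S²)
N = 0 (N = (0*(1 + 0))² = (0*1)² = 0² = 0)
q = 11 (q = 11 + 102*0 = 11 + 0 = 11)
1/(-40640 + q) = 1/(-40640 + 11) = 1/(-40629) = -1/40629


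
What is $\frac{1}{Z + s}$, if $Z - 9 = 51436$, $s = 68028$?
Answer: $\frac{1}{119473} \approx 8.3701 \cdot 10^{-6}$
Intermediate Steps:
$Z = 51445$ ($Z = 9 + 51436 = 51445$)
$\frac{1}{Z + s} = \frac{1}{51445 + 68028} = \frac{1}{119473}$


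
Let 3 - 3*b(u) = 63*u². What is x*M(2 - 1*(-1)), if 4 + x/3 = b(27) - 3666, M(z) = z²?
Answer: -512406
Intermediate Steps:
b(u) = 1 - 21*u²
x = -56934 (x = -12 + 3*((1 - 21*27²) - 3666) = -12 + 3*((1 - 21*729) - 3666) = -12 + 3*((1 - 15309) - 3666) = -12 + 3*(-15308 - 3666) = -12 + 3*(-18974) = -12 - 56922 = -56934)
x*M(2 - 1*(-1)) = -56934*(2 - 1*(-1))² = -56934*(2 + 1)² = -56934*3² = -56934*9 = -512406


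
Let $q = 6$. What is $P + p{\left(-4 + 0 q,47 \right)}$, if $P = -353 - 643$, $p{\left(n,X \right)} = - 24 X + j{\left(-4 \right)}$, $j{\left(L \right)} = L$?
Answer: $-2128$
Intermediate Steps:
$p{\left(n,X \right)} = -4 - 24 X$ ($p{\left(n,X \right)} = - 24 X - 4 = -4 - 24 X$)
$P = -996$ ($P = -353 - 643 = -996$)
$P + p{\left(-4 + 0 q,47 \right)} = -996 - 1132 = -2128$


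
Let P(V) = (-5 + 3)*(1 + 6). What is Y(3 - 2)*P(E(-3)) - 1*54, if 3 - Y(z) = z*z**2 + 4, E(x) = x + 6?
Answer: -26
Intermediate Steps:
E(x) = 6 + x
P(V) = -14 (P(V) = -2*7 = -14)
Y(z) = -1 - z**3 (Y(z) = 3 - (z*z**2 + 4) = 3 - (z**3 + 4) = 3 - (4 + z**3) = 3 + (-4 - z**3) = -1 - z**3)
Y(3 - 2)*P(E(-3)) - 1*54 = (-1 - (3 - 2)**3)*(-14) - 1*54 = (-1 - 1*1**3)*(-14) - 54 = (-1 - 1*1)*(-14) - 54 = (-1 - 1)*(-14) - 54 = -2*(-14) - 54 = 28 - 54 = -26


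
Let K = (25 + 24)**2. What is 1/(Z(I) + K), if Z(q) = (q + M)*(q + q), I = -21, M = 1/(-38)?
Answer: 19/62398 ≈ 0.00030450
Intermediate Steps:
M = -1/38 ≈ -0.026316
Z(q) = 2*q*(-1/38 + q) (Z(q) = (q - 1/38)*(q + q) = (-1/38 + q)*(2*q) = 2*q*(-1/38 + q))
K = 2401 (K = 49**2 = 2401)
1/(Z(I) + K) = 1/((1/19)*(-21)*(-1 + 38*(-21)) + 2401) = 1/((1/19)*(-21)*(-1 - 798) + 2401) = 1/((1/19)*(-21)*(-799) + 2401) = 1/(16779/19 + 2401) = 1/(62398/19) = 19/62398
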